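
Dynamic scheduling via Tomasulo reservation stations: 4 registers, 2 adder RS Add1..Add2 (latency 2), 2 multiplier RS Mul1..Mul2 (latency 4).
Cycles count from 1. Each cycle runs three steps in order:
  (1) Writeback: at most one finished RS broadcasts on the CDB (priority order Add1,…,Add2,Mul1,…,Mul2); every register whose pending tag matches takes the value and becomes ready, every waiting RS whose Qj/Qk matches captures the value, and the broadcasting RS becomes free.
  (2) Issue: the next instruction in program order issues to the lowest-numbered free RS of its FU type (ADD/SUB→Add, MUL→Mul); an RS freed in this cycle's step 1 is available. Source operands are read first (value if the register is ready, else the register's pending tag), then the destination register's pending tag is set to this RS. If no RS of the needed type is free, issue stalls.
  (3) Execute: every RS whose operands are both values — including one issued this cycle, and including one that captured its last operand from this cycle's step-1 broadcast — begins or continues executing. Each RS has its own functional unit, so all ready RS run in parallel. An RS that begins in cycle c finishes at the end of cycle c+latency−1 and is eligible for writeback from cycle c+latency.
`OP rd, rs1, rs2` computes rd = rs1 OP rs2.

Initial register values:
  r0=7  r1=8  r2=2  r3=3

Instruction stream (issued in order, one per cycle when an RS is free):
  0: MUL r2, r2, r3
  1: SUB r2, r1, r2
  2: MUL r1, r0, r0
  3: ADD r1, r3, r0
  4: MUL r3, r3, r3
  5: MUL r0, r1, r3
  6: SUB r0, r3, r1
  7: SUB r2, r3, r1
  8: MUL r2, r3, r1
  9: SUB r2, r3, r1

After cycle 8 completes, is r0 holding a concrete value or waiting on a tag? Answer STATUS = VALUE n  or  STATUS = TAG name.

  c1: issue MUL r2<-Mul1  regs: r0:7,r1:8,r2:Mul1,r3:3
  c2: issue SUB r2<-Add1  regs: r0:7,r1:8,r2:Add1,r3:3
  c3: issue MUL r1<-Mul2  regs: r0:7,r1:Mul2,r2:Add1,r3:3
  c4: issue ADD r1<-Add2  regs: r0:7,r1:Add2,r2:Add1,r3:3
  c5: CDB Mul1=6; issue MUL r3<-Mul1  regs: r0:7,r1:Add2,r2:Add1,r3:Mul1
  c6: CDB Add2=10; stall  regs: r0:7,r1:10,r2:Add1,r3:Mul1
  c7: CDB Add1=2; stall  regs: r0:7,r1:10,r2:2,r3:Mul1
  c8: CDB Mul2=49; issue MUL r0<-Mul2  regs: r0:Mul2,r1:10,r2:2,r3:Mul1

STATUS = TAG Mul2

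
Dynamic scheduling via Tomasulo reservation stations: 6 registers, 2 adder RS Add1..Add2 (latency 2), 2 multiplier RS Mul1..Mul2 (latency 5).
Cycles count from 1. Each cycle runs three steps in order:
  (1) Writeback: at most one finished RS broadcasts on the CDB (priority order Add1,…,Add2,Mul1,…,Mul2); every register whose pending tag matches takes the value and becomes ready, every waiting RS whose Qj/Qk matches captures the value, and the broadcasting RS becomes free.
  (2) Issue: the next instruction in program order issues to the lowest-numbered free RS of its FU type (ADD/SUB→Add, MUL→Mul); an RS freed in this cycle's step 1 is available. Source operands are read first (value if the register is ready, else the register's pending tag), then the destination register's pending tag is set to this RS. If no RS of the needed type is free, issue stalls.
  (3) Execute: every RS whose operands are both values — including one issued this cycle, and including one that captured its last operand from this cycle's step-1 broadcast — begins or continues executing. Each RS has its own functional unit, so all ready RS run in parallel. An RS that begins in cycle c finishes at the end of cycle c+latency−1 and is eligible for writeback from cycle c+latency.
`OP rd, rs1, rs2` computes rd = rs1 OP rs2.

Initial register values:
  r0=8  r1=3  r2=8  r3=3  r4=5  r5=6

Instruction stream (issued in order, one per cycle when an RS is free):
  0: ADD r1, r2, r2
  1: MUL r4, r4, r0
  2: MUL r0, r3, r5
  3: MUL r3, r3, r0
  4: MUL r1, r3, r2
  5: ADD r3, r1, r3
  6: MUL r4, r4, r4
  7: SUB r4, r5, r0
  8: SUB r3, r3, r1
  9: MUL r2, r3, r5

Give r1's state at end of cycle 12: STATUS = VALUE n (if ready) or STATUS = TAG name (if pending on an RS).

STATUS = TAG Mul2

  c1: issue ADD r1<-Add1  regs: r0:8,r1:Add1,r2:8,r3:3,r4:5,r5:6
  c2: issue MUL r4<-Mul1  regs: r0:8,r1:Add1,r2:8,r3:3,r4:Mul1,r5:6
  c3: CDB Add1=16; issue MUL r0<-Mul2  regs: r0:Mul2,r1:16,r2:8,r3:3,r4:Mul1,r5:6
  c4: stall  regs: r0:Mul2,r1:16,r2:8,r3:3,r4:Mul1,r5:6
  c5: stall  regs: r0:Mul2,r1:16,r2:8,r3:3,r4:Mul1,r5:6
  c6: stall  regs: r0:Mul2,r1:16,r2:8,r3:3,r4:Mul1,r5:6
  c7: CDB Mul1=40; issue MUL r3<-Mul1  regs: r0:Mul2,r1:16,r2:8,r3:Mul1,r4:40,r5:6
  c8: CDB Mul2=18; issue MUL r1<-Mul2  regs: r0:18,r1:Mul2,r2:8,r3:Mul1,r4:40,r5:6
  c9: issue ADD r3<-Add1  regs: r0:18,r1:Mul2,r2:8,r3:Add1,r4:40,r5:6
  c10: stall  regs: r0:18,r1:Mul2,r2:8,r3:Add1,r4:40,r5:6
  c11: stall  regs: r0:18,r1:Mul2,r2:8,r3:Add1,r4:40,r5:6
  c12: stall  regs: r0:18,r1:Mul2,r2:8,r3:Add1,r4:40,r5:6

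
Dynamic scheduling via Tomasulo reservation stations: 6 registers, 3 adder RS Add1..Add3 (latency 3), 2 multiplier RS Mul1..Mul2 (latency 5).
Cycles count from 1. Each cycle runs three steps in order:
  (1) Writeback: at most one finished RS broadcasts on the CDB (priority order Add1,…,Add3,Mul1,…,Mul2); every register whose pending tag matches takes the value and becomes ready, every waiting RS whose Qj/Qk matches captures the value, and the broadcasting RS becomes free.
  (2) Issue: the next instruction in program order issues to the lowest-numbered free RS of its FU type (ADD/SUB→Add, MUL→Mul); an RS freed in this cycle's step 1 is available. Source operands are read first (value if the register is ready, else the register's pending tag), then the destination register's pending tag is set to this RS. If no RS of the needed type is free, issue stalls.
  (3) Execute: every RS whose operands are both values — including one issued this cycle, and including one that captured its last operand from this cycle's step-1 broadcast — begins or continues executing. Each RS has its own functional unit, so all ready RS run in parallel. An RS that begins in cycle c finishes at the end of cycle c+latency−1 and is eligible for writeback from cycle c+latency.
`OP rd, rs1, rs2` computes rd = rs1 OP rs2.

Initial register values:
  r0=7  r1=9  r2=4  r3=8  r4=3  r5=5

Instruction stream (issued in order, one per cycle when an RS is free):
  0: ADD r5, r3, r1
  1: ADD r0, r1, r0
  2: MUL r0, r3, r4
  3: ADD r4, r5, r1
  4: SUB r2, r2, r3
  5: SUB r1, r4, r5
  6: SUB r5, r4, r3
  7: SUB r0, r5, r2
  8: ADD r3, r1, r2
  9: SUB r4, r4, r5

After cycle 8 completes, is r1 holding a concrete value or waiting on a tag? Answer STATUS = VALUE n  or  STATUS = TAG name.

  c1: issue ADD r5<-Add1  regs: r0:7,r1:9,r2:4,r3:8,r4:3,r5:Add1
  c2: issue ADD r0<-Add2  regs: r0:Add2,r1:9,r2:4,r3:8,r4:3,r5:Add1
  c3: issue MUL r0<-Mul1  regs: r0:Mul1,r1:9,r2:4,r3:8,r4:3,r5:Add1
  c4: CDB Add1=17; issue ADD r4<-Add1  regs: r0:Mul1,r1:9,r2:4,r3:8,r4:Add1,r5:17
  c5: CDB Add2=16; issue SUB r2<-Add2  regs: r0:Mul1,r1:9,r2:Add2,r3:8,r4:Add1,r5:17
  c6: issue SUB r1<-Add3  regs: r0:Mul1,r1:Add3,r2:Add2,r3:8,r4:Add1,r5:17
  c7: CDB Add1=26; issue SUB r5<-Add1  regs: r0:Mul1,r1:Add3,r2:Add2,r3:8,r4:26,r5:Add1
  c8: CDB Add2=-4; issue SUB r0<-Add2  regs: r0:Add2,r1:Add3,r2:-4,r3:8,r4:26,r5:Add1

STATUS = TAG Add3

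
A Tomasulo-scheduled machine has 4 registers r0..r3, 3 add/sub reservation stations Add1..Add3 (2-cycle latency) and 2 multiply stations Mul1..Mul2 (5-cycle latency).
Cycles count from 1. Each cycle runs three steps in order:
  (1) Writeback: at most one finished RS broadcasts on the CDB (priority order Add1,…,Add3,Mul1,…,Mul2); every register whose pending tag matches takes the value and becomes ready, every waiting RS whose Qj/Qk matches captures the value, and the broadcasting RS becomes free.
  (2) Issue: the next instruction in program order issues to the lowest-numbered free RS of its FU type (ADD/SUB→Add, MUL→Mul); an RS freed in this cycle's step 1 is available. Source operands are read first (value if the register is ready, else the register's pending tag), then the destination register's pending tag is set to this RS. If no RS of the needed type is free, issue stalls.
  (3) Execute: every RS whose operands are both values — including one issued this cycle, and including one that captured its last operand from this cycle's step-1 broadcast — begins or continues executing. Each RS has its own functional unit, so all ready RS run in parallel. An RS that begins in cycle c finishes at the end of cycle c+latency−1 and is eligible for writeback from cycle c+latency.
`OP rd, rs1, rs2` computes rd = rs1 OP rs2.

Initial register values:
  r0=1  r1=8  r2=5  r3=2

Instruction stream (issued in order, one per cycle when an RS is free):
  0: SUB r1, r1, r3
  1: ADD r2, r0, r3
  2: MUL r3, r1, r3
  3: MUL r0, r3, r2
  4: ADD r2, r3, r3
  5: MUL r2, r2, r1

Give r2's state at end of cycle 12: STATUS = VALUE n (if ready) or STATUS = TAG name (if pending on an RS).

STATUS = TAG Mul1

c1: issue SUB r1<-Add1 | r0:1,r1:Add1,r2:5,r3:2
c2: issue ADD r2<-Add2 | r0:1,r1:Add1,r2:Add2,r3:2
c3: CDB Add1=6; issue MUL r3<-Mul1 | r0:1,r1:6,r2:Add2,r3:Mul1
c4: CDB Add2=3; issue MUL r0<-Mul2 | r0:Mul2,r1:6,r2:3,r3:Mul1
c5: issue ADD r2<-Add1 | r0:Mul2,r1:6,r2:Add1,r3:Mul1
c6: stall | r0:Mul2,r1:6,r2:Add1,r3:Mul1
c7: stall | r0:Mul2,r1:6,r2:Add1,r3:Mul1
c8: CDB Mul1=12; issue MUL r2<-Mul1 | r0:Mul2,r1:6,r2:Mul1,r3:12
c9: - | r0:Mul2,r1:6,r2:Mul1,r3:12
c10: CDB Add1=24 | r0:Mul2,r1:6,r2:Mul1,r3:12
c11: - | r0:Mul2,r1:6,r2:Mul1,r3:12
c12: - | r0:Mul2,r1:6,r2:Mul1,r3:12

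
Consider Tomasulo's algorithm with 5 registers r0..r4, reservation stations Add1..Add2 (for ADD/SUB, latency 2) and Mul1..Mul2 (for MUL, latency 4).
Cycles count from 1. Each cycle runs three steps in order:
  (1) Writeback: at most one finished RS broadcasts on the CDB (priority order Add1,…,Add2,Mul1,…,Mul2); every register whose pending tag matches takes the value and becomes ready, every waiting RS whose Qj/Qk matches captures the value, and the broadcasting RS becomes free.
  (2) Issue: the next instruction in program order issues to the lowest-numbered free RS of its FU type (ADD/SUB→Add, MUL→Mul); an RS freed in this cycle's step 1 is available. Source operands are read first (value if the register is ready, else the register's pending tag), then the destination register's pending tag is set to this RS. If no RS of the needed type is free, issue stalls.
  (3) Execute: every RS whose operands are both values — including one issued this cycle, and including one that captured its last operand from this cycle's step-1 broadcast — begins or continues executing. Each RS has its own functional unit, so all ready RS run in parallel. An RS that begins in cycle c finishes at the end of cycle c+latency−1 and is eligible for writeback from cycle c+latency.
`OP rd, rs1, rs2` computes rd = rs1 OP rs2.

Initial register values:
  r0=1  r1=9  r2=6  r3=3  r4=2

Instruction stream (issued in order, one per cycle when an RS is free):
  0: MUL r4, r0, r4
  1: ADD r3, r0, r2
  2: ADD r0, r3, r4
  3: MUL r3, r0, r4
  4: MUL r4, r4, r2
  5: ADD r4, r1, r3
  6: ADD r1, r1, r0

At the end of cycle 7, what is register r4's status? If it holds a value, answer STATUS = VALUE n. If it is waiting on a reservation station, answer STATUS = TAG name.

STATUS = TAG Add1

c1: issue MUL r4<-Mul1 | r0:1,r1:9,r2:6,r3:3,r4:Mul1
c2: issue ADD r3<-Add1 | r0:1,r1:9,r2:6,r3:Add1,r4:Mul1
c3: issue ADD r0<-Add2 | r0:Add2,r1:9,r2:6,r3:Add1,r4:Mul1
c4: CDB Add1=7; issue MUL r3<-Mul2 | r0:Add2,r1:9,r2:6,r3:Mul2,r4:Mul1
c5: CDB Mul1=2; issue MUL r4<-Mul1 | r0:Add2,r1:9,r2:6,r3:Mul2,r4:Mul1
c6: issue ADD r4<-Add1 | r0:Add2,r1:9,r2:6,r3:Mul2,r4:Add1
c7: CDB Add2=9; issue ADD r1<-Add2 | r0:9,r1:Add2,r2:6,r3:Mul2,r4:Add1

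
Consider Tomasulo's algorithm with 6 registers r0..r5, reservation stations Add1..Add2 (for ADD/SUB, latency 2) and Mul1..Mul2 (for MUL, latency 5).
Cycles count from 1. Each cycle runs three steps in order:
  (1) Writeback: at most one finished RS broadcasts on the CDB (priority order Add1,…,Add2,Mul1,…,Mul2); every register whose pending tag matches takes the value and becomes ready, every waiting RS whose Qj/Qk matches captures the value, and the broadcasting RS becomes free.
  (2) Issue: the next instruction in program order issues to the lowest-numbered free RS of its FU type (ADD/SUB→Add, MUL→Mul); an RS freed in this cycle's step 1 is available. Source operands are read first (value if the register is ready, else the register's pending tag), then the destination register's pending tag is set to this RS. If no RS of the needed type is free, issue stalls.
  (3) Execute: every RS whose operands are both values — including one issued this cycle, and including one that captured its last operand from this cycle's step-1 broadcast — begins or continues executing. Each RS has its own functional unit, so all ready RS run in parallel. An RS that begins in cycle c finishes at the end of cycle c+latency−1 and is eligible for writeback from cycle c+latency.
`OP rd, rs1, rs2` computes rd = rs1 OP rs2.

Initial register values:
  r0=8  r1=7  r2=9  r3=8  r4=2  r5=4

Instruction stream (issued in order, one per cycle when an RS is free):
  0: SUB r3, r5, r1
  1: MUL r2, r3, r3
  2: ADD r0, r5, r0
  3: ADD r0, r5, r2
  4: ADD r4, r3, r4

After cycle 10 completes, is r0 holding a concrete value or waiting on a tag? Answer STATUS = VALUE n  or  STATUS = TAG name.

c1: issue SUB r3<-Add1 | r0:8,r1:7,r2:9,r3:Add1,r4:2,r5:4
c2: issue MUL r2<-Mul1 | r0:8,r1:7,r2:Mul1,r3:Add1,r4:2,r5:4
c3: CDB Add1=-3; issue ADD r0<-Add1 | r0:Add1,r1:7,r2:Mul1,r3:-3,r4:2,r5:4
c4: issue ADD r0<-Add2 | r0:Add2,r1:7,r2:Mul1,r3:-3,r4:2,r5:4
c5: CDB Add1=12; issue ADD r4<-Add1 | r0:Add2,r1:7,r2:Mul1,r3:-3,r4:Add1,r5:4
c6: - | r0:Add2,r1:7,r2:Mul1,r3:-3,r4:Add1,r5:4
c7: CDB Add1=-1 | r0:Add2,r1:7,r2:Mul1,r3:-3,r4:-1,r5:4
c8: CDB Mul1=9 | r0:Add2,r1:7,r2:9,r3:-3,r4:-1,r5:4
c9: - | r0:Add2,r1:7,r2:9,r3:-3,r4:-1,r5:4
c10: CDB Add2=13 | r0:13,r1:7,r2:9,r3:-3,r4:-1,r5:4

STATUS = VALUE 13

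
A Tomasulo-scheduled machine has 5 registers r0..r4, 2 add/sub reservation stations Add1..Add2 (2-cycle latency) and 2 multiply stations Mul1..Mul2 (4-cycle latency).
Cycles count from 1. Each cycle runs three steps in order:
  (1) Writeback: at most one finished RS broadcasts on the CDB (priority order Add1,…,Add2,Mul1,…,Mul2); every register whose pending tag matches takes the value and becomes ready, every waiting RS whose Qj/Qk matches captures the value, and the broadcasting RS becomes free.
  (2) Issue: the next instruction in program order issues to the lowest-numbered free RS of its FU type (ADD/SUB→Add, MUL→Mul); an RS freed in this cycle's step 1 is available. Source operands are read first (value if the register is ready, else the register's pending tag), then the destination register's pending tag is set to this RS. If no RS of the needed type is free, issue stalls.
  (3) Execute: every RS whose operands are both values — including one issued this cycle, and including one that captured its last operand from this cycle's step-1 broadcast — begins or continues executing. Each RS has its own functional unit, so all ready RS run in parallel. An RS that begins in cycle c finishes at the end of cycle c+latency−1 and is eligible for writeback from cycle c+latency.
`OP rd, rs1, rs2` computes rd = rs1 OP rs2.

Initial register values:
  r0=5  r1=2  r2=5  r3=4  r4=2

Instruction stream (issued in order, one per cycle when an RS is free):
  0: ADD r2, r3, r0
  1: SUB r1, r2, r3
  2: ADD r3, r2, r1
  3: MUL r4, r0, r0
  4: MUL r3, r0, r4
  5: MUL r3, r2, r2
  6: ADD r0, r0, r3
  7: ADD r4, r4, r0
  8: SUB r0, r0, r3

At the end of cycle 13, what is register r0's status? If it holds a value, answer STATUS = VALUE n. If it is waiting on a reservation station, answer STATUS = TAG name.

STATUS = TAG Add1

c1: issue ADD r2<-Add1 | r0:5,r1:2,r2:Add1,r3:4,r4:2
c2: issue SUB r1<-Add2 | r0:5,r1:Add2,r2:Add1,r3:4,r4:2
c3: CDB Add1=9; issue ADD r3<-Add1 | r0:5,r1:Add2,r2:9,r3:Add1,r4:2
c4: issue MUL r4<-Mul1 | r0:5,r1:Add2,r2:9,r3:Add1,r4:Mul1
c5: CDB Add2=5; issue MUL r3<-Mul2 | r0:5,r1:5,r2:9,r3:Mul2,r4:Mul1
c6: stall | r0:5,r1:5,r2:9,r3:Mul2,r4:Mul1
c7: CDB Add1=14; stall | r0:5,r1:5,r2:9,r3:Mul2,r4:Mul1
c8: CDB Mul1=25; issue MUL r3<-Mul1 | r0:5,r1:5,r2:9,r3:Mul1,r4:25
c9: issue ADD r0<-Add1 | r0:Add1,r1:5,r2:9,r3:Mul1,r4:25
c10: issue ADD r4<-Add2 | r0:Add1,r1:5,r2:9,r3:Mul1,r4:Add2
c11: stall | r0:Add1,r1:5,r2:9,r3:Mul1,r4:Add2
c12: CDB Mul1=81; stall | r0:Add1,r1:5,r2:9,r3:81,r4:Add2
c13: CDB Mul2=125; stall | r0:Add1,r1:5,r2:9,r3:81,r4:Add2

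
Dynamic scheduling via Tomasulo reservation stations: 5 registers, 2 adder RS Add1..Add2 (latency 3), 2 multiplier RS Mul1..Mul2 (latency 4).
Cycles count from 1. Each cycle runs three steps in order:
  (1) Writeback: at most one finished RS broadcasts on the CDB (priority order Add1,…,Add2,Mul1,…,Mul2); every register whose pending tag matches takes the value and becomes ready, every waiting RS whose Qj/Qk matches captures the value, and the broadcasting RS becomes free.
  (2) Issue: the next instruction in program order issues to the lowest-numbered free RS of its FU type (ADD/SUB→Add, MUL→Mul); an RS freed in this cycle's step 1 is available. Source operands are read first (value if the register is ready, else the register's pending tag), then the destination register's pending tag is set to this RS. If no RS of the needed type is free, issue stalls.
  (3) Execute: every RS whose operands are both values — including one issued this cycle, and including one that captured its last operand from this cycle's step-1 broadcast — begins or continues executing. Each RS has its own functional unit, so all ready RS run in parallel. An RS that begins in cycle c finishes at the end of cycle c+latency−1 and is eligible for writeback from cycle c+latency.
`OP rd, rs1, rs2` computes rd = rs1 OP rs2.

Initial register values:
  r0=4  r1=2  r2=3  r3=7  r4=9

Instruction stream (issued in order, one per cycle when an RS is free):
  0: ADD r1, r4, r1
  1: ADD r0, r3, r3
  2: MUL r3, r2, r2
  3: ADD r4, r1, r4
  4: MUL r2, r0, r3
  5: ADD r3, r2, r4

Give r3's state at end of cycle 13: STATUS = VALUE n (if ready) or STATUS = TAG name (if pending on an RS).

STATUS = TAG Add2

c1: issue ADD r1<-Add1 | r0:4,r1:Add1,r2:3,r3:7,r4:9
c2: issue ADD r0<-Add2 | r0:Add2,r1:Add1,r2:3,r3:7,r4:9
c3: issue MUL r3<-Mul1 | r0:Add2,r1:Add1,r2:3,r3:Mul1,r4:9
c4: CDB Add1=11; issue ADD r4<-Add1 | r0:Add2,r1:11,r2:3,r3:Mul1,r4:Add1
c5: CDB Add2=14; issue MUL r2<-Mul2 | r0:14,r1:11,r2:Mul2,r3:Mul1,r4:Add1
c6: issue ADD r3<-Add2 | r0:14,r1:11,r2:Mul2,r3:Add2,r4:Add1
c7: CDB Add1=20 | r0:14,r1:11,r2:Mul2,r3:Add2,r4:20
c8: CDB Mul1=9 | r0:14,r1:11,r2:Mul2,r3:Add2,r4:20
c9: - | r0:14,r1:11,r2:Mul2,r3:Add2,r4:20
c10: - | r0:14,r1:11,r2:Mul2,r3:Add2,r4:20
c11: - | r0:14,r1:11,r2:Mul2,r3:Add2,r4:20
c12: CDB Mul2=126 | r0:14,r1:11,r2:126,r3:Add2,r4:20
c13: - | r0:14,r1:11,r2:126,r3:Add2,r4:20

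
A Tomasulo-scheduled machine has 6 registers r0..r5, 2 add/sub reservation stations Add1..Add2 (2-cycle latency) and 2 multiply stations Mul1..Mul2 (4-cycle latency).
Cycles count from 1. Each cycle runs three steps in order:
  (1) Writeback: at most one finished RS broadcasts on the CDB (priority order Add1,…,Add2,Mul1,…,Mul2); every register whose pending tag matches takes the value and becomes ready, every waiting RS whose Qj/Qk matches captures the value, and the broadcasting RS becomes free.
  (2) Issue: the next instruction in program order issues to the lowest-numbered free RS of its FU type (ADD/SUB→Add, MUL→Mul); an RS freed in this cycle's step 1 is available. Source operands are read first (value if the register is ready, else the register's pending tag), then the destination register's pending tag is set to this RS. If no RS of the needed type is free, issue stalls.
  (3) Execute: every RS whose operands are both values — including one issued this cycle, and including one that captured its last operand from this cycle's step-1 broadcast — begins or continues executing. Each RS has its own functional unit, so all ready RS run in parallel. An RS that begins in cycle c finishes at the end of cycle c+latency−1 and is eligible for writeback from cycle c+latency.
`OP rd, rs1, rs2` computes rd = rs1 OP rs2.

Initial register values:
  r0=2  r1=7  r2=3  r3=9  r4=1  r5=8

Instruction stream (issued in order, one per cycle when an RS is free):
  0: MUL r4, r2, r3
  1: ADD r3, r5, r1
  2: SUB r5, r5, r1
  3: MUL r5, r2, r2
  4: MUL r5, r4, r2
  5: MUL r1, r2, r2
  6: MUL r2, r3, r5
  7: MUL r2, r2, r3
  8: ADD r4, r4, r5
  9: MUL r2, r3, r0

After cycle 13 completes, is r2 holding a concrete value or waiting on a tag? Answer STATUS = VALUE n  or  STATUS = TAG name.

STATUS = TAG Mul2

cycle 1: issue MUL r4<-Mul1 // r0:2,r1:7,r2:3,r3:9,r4:Mul1,r5:8
cycle 2: issue ADD r3<-Add1 // r0:2,r1:7,r2:3,r3:Add1,r4:Mul1,r5:8
cycle 3: issue SUB r5<-Add2 // r0:2,r1:7,r2:3,r3:Add1,r4:Mul1,r5:Add2
cycle 4: CDB Add1=15; issue MUL r5<-Mul2 // r0:2,r1:7,r2:3,r3:15,r4:Mul1,r5:Mul2
cycle 5: CDB Add2=1; stall // r0:2,r1:7,r2:3,r3:15,r4:Mul1,r5:Mul2
cycle 6: CDB Mul1=27; issue MUL r5<-Mul1 // r0:2,r1:7,r2:3,r3:15,r4:27,r5:Mul1
cycle 7: stall // r0:2,r1:7,r2:3,r3:15,r4:27,r5:Mul1
cycle 8: CDB Mul2=9; issue MUL r1<-Mul2 // r0:2,r1:Mul2,r2:3,r3:15,r4:27,r5:Mul1
cycle 9: stall // r0:2,r1:Mul2,r2:3,r3:15,r4:27,r5:Mul1
cycle 10: CDB Mul1=81; issue MUL r2<-Mul1 // r0:2,r1:Mul2,r2:Mul1,r3:15,r4:27,r5:81
cycle 11: stall // r0:2,r1:Mul2,r2:Mul1,r3:15,r4:27,r5:81
cycle 12: CDB Mul2=9; issue MUL r2<-Mul2 // r0:2,r1:9,r2:Mul2,r3:15,r4:27,r5:81
cycle 13: issue ADD r4<-Add1 // r0:2,r1:9,r2:Mul2,r3:15,r4:Add1,r5:81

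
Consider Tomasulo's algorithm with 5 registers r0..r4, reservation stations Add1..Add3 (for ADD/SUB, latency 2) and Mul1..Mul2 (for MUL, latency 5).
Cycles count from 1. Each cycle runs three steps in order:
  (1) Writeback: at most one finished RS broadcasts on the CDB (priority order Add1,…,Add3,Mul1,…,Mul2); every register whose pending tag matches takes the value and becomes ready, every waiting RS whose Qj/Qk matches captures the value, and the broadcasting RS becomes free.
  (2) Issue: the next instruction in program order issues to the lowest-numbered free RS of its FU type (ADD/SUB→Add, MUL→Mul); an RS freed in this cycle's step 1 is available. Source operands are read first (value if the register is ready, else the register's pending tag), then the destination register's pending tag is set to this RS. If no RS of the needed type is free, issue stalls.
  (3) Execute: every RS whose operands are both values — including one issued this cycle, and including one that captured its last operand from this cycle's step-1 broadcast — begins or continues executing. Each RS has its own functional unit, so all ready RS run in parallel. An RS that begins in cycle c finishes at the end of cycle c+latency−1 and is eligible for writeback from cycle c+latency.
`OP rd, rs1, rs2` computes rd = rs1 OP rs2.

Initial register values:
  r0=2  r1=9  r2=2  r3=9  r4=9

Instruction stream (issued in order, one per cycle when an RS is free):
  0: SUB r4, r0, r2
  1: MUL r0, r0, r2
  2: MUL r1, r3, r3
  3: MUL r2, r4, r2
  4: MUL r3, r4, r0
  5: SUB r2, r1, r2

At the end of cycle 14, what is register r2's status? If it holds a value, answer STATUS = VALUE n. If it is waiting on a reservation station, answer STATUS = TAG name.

STATUS = VALUE 81

  c1: issue SUB r4<-Add1  regs: r0:2,r1:9,r2:2,r3:9,r4:Add1
  c2: issue MUL r0<-Mul1  regs: r0:Mul1,r1:9,r2:2,r3:9,r4:Add1
  c3: CDB Add1=0; issue MUL r1<-Mul2  regs: r0:Mul1,r1:Mul2,r2:2,r3:9,r4:0
  c4: stall  regs: r0:Mul1,r1:Mul2,r2:2,r3:9,r4:0
  c5: stall  regs: r0:Mul1,r1:Mul2,r2:2,r3:9,r4:0
  c6: stall  regs: r0:Mul1,r1:Mul2,r2:2,r3:9,r4:0
  c7: CDB Mul1=4; issue MUL r2<-Mul1  regs: r0:4,r1:Mul2,r2:Mul1,r3:9,r4:0
  c8: CDB Mul2=81; issue MUL r3<-Mul2  regs: r0:4,r1:81,r2:Mul1,r3:Mul2,r4:0
  c9: issue SUB r2<-Add1  regs: r0:4,r1:81,r2:Add1,r3:Mul2,r4:0
  c10: -  regs: r0:4,r1:81,r2:Add1,r3:Mul2,r4:0
  c11: -  regs: r0:4,r1:81,r2:Add1,r3:Mul2,r4:0
  c12: CDB Mul1=0  regs: r0:4,r1:81,r2:Add1,r3:Mul2,r4:0
  c13: CDB Mul2=0  regs: r0:4,r1:81,r2:Add1,r3:0,r4:0
  c14: CDB Add1=81  regs: r0:4,r1:81,r2:81,r3:0,r4:0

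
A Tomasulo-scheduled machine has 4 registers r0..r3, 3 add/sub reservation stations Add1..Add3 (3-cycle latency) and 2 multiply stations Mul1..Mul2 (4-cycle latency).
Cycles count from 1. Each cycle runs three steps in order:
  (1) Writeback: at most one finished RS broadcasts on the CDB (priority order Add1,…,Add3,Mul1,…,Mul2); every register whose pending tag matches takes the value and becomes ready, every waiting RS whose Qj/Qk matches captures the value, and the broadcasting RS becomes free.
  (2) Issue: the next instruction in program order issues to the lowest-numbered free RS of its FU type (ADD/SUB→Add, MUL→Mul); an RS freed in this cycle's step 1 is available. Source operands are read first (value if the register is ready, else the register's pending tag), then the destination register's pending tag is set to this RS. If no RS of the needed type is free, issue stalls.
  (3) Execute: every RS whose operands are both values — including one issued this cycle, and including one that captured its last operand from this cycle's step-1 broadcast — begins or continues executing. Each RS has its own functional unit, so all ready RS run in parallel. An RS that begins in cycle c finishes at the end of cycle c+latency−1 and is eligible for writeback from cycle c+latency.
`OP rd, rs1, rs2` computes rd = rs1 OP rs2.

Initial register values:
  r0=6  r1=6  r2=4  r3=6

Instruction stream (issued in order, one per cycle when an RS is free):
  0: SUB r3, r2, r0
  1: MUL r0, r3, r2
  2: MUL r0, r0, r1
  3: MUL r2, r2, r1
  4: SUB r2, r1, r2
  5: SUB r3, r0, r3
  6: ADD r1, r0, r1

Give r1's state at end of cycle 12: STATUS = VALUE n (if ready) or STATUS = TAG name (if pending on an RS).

STATUS = TAG Add3

c1: issue SUB r3<-Add1 | r0:6,r1:6,r2:4,r3:Add1
c2: issue MUL r0<-Mul1 | r0:Mul1,r1:6,r2:4,r3:Add1
c3: issue MUL r0<-Mul2 | r0:Mul2,r1:6,r2:4,r3:Add1
c4: CDB Add1=-2; stall | r0:Mul2,r1:6,r2:4,r3:-2
c5: stall | r0:Mul2,r1:6,r2:4,r3:-2
c6: stall | r0:Mul2,r1:6,r2:4,r3:-2
c7: stall | r0:Mul2,r1:6,r2:4,r3:-2
c8: CDB Mul1=-8; issue MUL r2<-Mul1 | r0:Mul2,r1:6,r2:Mul1,r3:-2
c9: issue SUB r2<-Add1 | r0:Mul2,r1:6,r2:Add1,r3:-2
c10: issue SUB r3<-Add2 | r0:Mul2,r1:6,r2:Add1,r3:Add2
c11: issue ADD r1<-Add3 | r0:Mul2,r1:Add3,r2:Add1,r3:Add2
c12: CDB Mul1=24 | r0:Mul2,r1:Add3,r2:Add1,r3:Add2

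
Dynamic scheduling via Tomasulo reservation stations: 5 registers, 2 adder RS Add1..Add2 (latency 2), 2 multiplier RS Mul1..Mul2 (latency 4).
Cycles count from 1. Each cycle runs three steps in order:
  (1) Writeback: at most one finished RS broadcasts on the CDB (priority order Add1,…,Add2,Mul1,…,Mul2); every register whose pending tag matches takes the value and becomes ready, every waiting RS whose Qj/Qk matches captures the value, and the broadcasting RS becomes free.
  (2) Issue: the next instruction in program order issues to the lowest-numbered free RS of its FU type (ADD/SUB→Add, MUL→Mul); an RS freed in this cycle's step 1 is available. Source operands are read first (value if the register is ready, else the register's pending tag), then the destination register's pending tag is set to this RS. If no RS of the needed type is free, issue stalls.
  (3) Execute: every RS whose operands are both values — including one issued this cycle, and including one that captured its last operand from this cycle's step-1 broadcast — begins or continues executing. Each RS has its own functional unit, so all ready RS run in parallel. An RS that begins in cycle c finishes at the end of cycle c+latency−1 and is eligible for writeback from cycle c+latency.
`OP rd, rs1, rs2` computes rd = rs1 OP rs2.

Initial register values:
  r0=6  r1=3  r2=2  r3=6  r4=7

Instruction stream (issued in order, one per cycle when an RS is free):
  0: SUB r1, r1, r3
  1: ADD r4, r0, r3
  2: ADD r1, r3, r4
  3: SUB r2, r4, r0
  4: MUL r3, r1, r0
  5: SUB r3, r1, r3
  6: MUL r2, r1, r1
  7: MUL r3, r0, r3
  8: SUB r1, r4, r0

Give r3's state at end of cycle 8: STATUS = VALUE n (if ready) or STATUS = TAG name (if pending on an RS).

STATUS = TAG Add1

cycle 1: issue SUB r1<-Add1 // r0:6,r1:Add1,r2:2,r3:6,r4:7
cycle 2: issue ADD r4<-Add2 // r0:6,r1:Add1,r2:2,r3:6,r4:Add2
cycle 3: CDB Add1=-3; issue ADD r1<-Add1 // r0:6,r1:Add1,r2:2,r3:6,r4:Add2
cycle 4: CDB Add2=12; issue SUB r2<-Add2 // r0:6,r1:Add1,r2:Add2,r3:6,r4:12
cycle 5: issue MUL r3<-Mul1 // r0:6,r1:Add1,r2:Add2,r3:Mul1,r4:12
cycle 6: CDB Add1=18; issue SUB r3<-Add1 // r0:6,r1:18,r2:Add2,r3:Add1,r4:12
cycle 7: CDB Add2=6; issue MUL r2<-Mul2 // r0:6,r1:18,r2:Mul2,r3:Add1,r4:12
cycle 8: stall // r0:6,r1:18,r2:Mul2,r3:Add1,r4:12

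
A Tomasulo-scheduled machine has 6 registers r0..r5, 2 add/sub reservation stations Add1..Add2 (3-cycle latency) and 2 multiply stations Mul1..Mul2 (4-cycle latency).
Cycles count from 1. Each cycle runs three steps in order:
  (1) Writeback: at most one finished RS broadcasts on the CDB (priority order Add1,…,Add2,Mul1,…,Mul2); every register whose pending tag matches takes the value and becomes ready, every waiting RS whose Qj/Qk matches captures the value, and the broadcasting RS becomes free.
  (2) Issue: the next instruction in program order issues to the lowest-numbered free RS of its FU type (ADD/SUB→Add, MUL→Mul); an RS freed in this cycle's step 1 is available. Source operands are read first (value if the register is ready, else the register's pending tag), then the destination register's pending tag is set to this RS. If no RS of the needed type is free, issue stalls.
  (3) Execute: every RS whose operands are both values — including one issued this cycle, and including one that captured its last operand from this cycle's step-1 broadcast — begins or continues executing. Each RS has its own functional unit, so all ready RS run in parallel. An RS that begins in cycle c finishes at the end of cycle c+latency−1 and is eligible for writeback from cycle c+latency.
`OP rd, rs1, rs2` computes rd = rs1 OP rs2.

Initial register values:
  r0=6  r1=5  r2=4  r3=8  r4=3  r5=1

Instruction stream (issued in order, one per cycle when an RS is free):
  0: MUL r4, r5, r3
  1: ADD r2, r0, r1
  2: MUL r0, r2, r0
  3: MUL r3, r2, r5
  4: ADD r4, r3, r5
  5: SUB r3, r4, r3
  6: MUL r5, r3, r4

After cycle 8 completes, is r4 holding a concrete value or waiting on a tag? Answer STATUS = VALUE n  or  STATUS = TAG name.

cycle 1: issue MUL r4<-Mul1 // r0:6,r1:5,r2:4,r3:8,r4:Mul1,r5:1
cycle 2: issue ADD r2<-Add1 // r0:6,r1:5,r2:Add1,r3:8,r4:Mul1,r5:1
cycle 3: issue MUL r0<-Mul2 // r0:Mul2,r1:5,r2:Add1,r3:8,r4:Mul1,r5:1
cycle 4: stall // r0:Mul2,r1:5,r2:Add1,r3:8,r4:Mul1,r5:1
cycle 5: CDB Add1=11; stall // r0:Mul2,r1:5,r2:11,r3:8,r4:Mul1,r5:1
cycle 6: CDB Mul1=8; issue MUL r3<-Mul1 // r0:Mul2,r1:5,r2:11,r3:Mul1,r4:8,r5:1
cycle 7: issue ADD r4<-Add1 // r0:Mul2,r1:5,r2:11,r3:Mul1,r4:Add1,r5:1
cycle 8: issue SUB r3<-Add2 // r0:Mul2,r1:5,r2:11,r3:Add2,r4:Add1,r5:1

STATUS = TAG Add1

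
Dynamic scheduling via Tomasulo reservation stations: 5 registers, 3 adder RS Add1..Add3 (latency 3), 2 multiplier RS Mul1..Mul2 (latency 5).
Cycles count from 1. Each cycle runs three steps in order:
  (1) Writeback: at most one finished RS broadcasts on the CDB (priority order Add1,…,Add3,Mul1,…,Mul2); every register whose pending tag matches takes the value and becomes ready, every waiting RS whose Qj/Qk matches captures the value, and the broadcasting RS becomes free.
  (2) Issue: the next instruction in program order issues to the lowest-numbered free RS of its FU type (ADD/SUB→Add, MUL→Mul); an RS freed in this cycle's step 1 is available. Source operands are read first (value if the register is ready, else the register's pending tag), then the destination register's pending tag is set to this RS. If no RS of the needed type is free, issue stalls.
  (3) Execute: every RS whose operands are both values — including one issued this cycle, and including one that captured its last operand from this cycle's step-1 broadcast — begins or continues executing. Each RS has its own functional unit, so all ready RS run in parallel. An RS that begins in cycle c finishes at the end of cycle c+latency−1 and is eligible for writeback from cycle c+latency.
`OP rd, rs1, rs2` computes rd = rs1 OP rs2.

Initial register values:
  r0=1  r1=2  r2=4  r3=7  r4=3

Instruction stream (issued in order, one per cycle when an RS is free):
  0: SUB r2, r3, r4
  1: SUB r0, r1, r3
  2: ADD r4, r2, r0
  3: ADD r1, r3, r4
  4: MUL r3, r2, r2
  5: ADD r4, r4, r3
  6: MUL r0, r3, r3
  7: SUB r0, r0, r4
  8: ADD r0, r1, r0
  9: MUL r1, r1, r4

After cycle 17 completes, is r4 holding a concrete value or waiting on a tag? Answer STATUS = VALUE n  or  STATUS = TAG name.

  c1: issue SUB r2<-Add1  regs: r0:1,r1:2,r2:Add1,r3:7,r4:3
  c2: issue SUB r0<-Add2  regs: r0:Add2,r1:2,r2:Add1,r3:7,r4:3
  c3: issue ADD r4<-Add3  regs: r0:Add2,r1:2,r2:Add1,r3:7,r4:Add3
  c4: CDB Add1=4; issue ADD r1<-Add1  regs: r0:Add2,r1:Add1,r2:4,r3:7,r4:Add3
  c5: CDB Add2=-5; issue MUL r3<-Mul1  regs: r0:-5,r1:Add1,r2:4,r3:Mul1,r4:Add3
  c6: issue ADD r4<-Add2  regs: r0:-5,r1:Add1,r2:4,r3:Mul1,r4:Add2
  c7: issue MUL r0<-Mul2  regs: r0:Mul2,r1:Add1,r2:4,r3:Mul1,r4:Add2
  c8: CDB Add3=-1; issue SUB r0<-Add3  regs: r0:Add3,r1:Add1,r2:4,r3:Mul1,r4:Add2
  c9: stall  regs: r0:Add3,r1:Add1,r2:4,r3:Mul1,r4:Add2
  c10: CDB Mul1=16; stall  regs: r0:Add3,r1:Add1,r2:4,r3:16,r4:Add2
  c11: CDB Add1=6; issue ADD r0<-Add1  regs: r0:Add1,r1:6,r2:4,r3:16,r4:Add2
  c12: issue MUL r1<-Mul1  regs: r0:Add1,r1:Mul1,r2:4,r3:16,r4:Add2
  c13: CDB Add2=15  regs: r0:Add1,r1:Mul1,r2:4,r3:16,r4:15
  c14: -  regs: r0:Add1,r1:Mul1,r2:4,r3:16,r4:15
  c15: CDB Mul2=256  regs: r0:Add1,r1:Mul1,r2:4,r3:16,r4:15
  c16: -  regs: r0:Add1,r1:Mul1,r2:4,r3:16,r4:15
  c17: -  regs: r0:Add1,r1:Mul1,r2:4,r3:16,r4:15

STATUS = VALUE 15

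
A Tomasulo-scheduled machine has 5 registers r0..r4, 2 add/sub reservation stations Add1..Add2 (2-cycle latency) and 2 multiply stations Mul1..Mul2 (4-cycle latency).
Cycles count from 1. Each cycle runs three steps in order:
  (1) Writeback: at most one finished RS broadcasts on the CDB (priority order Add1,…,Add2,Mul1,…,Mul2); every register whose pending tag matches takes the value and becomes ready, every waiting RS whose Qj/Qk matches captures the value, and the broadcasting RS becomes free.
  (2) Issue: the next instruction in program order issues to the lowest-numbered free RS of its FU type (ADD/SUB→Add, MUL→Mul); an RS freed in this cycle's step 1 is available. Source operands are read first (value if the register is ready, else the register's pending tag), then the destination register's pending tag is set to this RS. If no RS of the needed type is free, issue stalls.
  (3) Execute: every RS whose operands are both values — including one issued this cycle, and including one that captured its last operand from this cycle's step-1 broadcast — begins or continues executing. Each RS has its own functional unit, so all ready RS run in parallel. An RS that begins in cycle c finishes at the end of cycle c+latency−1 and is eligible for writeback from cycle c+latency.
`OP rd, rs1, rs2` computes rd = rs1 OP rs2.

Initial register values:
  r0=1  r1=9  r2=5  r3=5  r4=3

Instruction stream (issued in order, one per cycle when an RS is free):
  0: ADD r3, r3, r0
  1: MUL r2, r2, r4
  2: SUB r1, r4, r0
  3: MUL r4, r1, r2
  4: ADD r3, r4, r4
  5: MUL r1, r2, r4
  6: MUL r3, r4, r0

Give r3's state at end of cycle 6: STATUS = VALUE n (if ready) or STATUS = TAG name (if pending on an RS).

STATUS = TAG Add1

cycle 1: issue ADD r3<-Add1 // r0:1,r1:9,r2:5,r3:Add1,r4:3
cycle 2: issue MUL r2<-Mul1 // r0:1,r1:9,r2:Mul1,r3:Add1,r4:3
cycle 3: CDB Add1=6; issue SUB r1<-Add1 // r0:1,r1:Add1,r2:Mul1,r3:6,r4:3
cycle 4: issue MUL r4<-Mul2 // r0:1,r1:Add1,r2:Mul1,r3:6,r4:Mul2
cycle 5: CDB Add1=2; issue ADD r3<-Add1 // r0:1,r1:2,r2:Mul1,r3:Add1,r4:Mul2
cycle 6: CDB Mul1=15; issue MUL r1<-Mul1 // r0:1,r1:Mul1,r2:15,r3:Add1,r4:Mul2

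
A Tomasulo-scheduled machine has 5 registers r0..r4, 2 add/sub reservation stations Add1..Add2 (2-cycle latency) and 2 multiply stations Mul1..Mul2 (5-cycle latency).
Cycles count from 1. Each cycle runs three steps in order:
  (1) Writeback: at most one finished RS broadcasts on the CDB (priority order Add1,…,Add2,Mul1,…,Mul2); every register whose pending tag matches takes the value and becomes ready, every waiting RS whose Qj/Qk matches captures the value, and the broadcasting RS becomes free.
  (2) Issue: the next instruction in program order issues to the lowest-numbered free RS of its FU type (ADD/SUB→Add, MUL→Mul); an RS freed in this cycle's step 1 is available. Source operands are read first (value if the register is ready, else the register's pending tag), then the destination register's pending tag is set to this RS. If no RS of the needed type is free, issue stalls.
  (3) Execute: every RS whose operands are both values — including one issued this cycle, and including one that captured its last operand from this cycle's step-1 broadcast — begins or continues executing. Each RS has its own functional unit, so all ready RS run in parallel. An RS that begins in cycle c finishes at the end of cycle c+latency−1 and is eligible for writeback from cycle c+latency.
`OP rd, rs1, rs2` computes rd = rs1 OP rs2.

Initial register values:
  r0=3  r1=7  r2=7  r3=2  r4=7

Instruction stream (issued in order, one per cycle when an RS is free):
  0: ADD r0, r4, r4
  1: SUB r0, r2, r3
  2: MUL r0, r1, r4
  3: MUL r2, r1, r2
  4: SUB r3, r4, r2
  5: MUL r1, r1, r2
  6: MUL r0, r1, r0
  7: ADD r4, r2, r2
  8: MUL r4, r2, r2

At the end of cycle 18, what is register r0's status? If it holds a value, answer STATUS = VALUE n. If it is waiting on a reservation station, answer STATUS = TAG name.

  c1: issue ADD r0<-Add1  regs: r0:Add1,r1:7,r2:7,r3:2,r4:7
  c2: issue SUB r0<-Add2  regs: r0:Add2,r1:7,r2:7,r3:2,r4:7
  c3: CDB Add1=14; issue MUL r0<-Mul1  regs: r0:Mul1,r1:7,r2:7,r3:2,r4:7
  c4: CDB Add2=5; issue MUL r2<-Mul2  regs: r0:Mul1,r1:7,r2:Mul2,r3:2,r4:7
  c5: issue SUB r3<-Add1  regs: r0:Mul1,r1:7,r2:Mul2,r3:Add1,r4:7
  c6: stall  regs: r0:Mul1,r1:7,r2:Mul2,r3:Add1,r4:7
  c7: stall  regs: r0:Mul1,r1:7,r2:Mul2,r3:Add1,r4:7
  c8: CDB Mul1=49; issue MUL r1<-Mul1  regs: r0:49,r1:Mul1,r2:Mul2,r3:Add1,r4:7
  c9: CDB Mul2=49; issue MUL r0<-Mul2  regs: r0:Mul2,r1:Mul1,r2:49,r3:Add1,r4:7
  c10: issue ADD r4<-Add2  regs: r0:Mul2,r1:Mul1,r2:49,r3:Add1,r4:Add2
  c11: CDB Add1=-42; stall  regs: r0:Mul2,r1:Mul1,r2:49,r3:-42,r4:Add2
  c12: CDB Add2=98; stall  regs: r0:Mul2,r1:Mul1,r2:49,r3:-42,r4:98
  c13: stall  regs: r0:Mul2,r1:Mul1,r2:49,r3:-42,r4:98
  c14: CDB Mul1=343; issue MUL r4<-Mul1  regs: r0:Mul2,r1:343,r2:49,r3:-42,r4:Mul1
  c15: -  regs: r0:Mul2,r1:343,r2:49,r3:-42,r4:Mul1
  c16: -  regs: r0:Mul2,r1:343,r2:49,r3:-42,r4:Mul1
  c17: -  regs: r0:Mul2,r1:343,r2:49,r3:-42,r4:Mul1
  c18: -  regs: r0:Mul2,r1:343,r2:49,r3:-42,r4:Mul1

STATUS = TAG Mul2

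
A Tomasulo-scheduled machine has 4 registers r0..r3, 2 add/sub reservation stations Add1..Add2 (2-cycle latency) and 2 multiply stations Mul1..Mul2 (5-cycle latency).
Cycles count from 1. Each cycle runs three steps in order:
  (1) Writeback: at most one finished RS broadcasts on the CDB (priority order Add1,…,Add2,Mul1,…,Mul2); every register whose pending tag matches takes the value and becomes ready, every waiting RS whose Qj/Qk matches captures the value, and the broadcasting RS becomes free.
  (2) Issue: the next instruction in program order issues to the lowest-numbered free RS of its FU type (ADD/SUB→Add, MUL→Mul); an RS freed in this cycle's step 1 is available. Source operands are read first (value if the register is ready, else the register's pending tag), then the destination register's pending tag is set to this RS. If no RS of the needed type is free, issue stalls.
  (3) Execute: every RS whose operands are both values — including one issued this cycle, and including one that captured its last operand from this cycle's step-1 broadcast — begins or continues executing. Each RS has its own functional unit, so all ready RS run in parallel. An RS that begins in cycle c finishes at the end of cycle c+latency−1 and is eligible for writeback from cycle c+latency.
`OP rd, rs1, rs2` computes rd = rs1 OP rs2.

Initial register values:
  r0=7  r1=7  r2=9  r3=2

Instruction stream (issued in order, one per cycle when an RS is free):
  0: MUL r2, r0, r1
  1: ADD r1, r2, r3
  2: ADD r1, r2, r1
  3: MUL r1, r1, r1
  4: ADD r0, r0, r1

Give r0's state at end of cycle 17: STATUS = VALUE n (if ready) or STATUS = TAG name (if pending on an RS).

STATUS = VALUE 10007

cycle 1: issue MUL r2<-Mul1 // r0:7,r1:7,r2:Mul1,r3:2
cycle 2: issue ADD r1<-Add1 // r0:7,r1:Add1,r2:Mul1,r3:2
cycle 3: issue ADD r1<-Add2 // r0:7,r1:Add2,r2:Mul1,r3:2
cycle 4: issue MUL r1<-Mul2 // r0:7,r1:Mul2,r2:Mul1,r3:2
cycle 5: stall // r0:7,r1:Mul2,r2:Mul1,r3:2
cycle 6: CDB Mul1=49; stall // r0:7,r1:Mul2,r2:49,r3:2
cycle 7: stall // r0:7,r1:Mul2,r2:49,r3:2
cycle 8: CDB Add1=51; issue ADD r0<-Add1 // r0:Add1,r1:Mul2,r2:49,r3:2
cycle 9: - // r0:Add1,r1:Mul2,r2:49,r3:2
cycle 10: CDB Add2=100 // r0:Add1,r1:Mul2,r2:49,r3:2
cycle 11: - // r0:Add1,r1:Mul2,r2:49,r3:2
cycle 12: - // r0:Add1,r1:Mul2,r2:49,r3:2
cycle 13: - // r0:Add1,r1:Mul2,r2:49,r3:2
cycle 14: - // r0:Add1,r1:Mul2,r2:49,r3:2
cycle 15: CDB Mul2=10000 // r0:Add1,r1:10000,r2:49,r3:2
cycle 16: - // r0:Add1,r1:10000,r2:49,r3:2
cycle 17: CDB Add1=10007 // r0:10007,r1:10000,r2:49,r3:2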